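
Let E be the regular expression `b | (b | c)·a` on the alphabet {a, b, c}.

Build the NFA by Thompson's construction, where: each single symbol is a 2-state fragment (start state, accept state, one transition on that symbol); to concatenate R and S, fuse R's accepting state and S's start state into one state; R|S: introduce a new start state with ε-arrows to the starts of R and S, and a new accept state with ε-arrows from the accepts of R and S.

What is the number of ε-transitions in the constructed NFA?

Bottom-up over the parse tree:
Each of the 4 symbol leaves contributes 0 ε-transitions.
  b | c = 4 ε-transitions
  (b | c)·a = 4 ε-transitions
  b | (b | c)·a = 8 ε-transitions

8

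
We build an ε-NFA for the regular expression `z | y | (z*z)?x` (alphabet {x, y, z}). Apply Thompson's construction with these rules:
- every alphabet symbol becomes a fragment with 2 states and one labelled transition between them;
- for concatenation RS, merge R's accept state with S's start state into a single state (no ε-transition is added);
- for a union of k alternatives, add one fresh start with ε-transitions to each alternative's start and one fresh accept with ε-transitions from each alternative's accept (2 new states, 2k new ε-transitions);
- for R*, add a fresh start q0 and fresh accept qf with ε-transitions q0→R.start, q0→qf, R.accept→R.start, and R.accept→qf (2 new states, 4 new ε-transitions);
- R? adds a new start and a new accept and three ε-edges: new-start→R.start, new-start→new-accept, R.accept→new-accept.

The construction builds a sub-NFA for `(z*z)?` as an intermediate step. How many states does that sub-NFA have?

7

Fragment for `(z*z)?`:
Each of the 2 symbol leaves contributes a 2-state fragment.
  z* = 4 states
  z*z = 5 states
  (z*z)? = 7 states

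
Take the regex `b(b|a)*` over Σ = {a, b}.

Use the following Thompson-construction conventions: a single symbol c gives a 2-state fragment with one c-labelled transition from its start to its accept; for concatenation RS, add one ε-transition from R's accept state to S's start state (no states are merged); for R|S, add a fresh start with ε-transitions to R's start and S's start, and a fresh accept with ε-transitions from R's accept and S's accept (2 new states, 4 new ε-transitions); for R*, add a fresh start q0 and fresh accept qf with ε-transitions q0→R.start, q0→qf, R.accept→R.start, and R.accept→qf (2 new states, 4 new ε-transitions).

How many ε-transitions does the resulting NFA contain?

9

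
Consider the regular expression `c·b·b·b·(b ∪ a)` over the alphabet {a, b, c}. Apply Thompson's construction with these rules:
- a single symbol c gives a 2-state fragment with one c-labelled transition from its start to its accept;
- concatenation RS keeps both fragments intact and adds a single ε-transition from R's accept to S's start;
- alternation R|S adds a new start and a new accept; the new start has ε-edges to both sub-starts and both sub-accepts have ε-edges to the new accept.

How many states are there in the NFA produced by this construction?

14

Bottom-up over the parse tree:
Each of the 6 symbol leaves contributes a 2-state fragment.
  b ∪ a → 6 states
  c·b·b·b·(b ∪ a) → 14 states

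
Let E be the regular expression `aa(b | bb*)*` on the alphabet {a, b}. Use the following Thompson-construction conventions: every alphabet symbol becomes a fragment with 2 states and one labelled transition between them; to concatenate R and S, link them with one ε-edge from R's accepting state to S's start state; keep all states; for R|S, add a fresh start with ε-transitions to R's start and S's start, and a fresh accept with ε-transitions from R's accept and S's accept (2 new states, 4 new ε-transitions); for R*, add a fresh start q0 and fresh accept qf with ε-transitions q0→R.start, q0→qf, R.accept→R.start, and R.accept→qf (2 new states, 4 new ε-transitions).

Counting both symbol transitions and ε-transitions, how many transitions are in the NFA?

20

Per subexpression:
Each of the 5 symbol leaves contributes 1 transition (1 symbol, 0 ε).
  b* = 5 transitions (1 symbol, 4 ε)
  bb* = 7 transitions (2 symbol, 5 ε)
  b | bb* = 12 transitions (3 symbol, 9 ε)
  (b | bb*)* = 16 transitions (3 symbol, 13 ε)
  aa(b | bb*)* = 20 transitions (5 symbol, 15 ε)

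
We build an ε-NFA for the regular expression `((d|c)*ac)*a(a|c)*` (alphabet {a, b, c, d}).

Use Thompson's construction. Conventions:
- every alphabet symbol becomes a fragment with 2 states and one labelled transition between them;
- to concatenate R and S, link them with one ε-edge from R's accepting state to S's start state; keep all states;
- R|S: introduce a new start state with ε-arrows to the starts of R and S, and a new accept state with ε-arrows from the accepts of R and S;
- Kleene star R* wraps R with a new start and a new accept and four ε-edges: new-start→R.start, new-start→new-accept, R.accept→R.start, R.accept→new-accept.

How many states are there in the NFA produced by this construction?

24

Bottom-up over the parse tree:
Each of the 7 symbol leaves contributes a 2-state fragment.
  d|c = 6 states
  (d|c)* = 8 states
  (d|c)*ac = 12 states
  ((d|c)*ac)* = 14 states
  a|c = 6 states
  (a|c)* = 8 states
  ((d|c)*ac)*a(a|c)* = 24 states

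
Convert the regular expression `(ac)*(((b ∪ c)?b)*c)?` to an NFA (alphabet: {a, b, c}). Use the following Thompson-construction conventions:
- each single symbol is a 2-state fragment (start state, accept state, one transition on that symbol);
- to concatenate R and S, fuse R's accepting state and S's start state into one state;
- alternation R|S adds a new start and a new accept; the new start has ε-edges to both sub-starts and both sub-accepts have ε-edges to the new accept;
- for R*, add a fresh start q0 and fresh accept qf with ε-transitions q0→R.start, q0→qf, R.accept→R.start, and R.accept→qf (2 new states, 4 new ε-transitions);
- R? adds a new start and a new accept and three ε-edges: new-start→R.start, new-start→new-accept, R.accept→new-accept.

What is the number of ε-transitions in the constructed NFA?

Building bottom-up:
Each of the 6 symbol leaves contributes 0 ε-transitions.
  ac → 0 ε-transitions
  (ac)* → 4 ε-transitions
  b ∪ c → 4 ε-transitions
  (b ∪ c)? → 7 ε-transitions
  (b ∪ c)?b → 7 ε-transitions
  ((b ∪ c)?b)* → 11 ε-transitions
  ((b ∪ c)?b)*c → 11 ε-transitions
  (((b ∪ c)?b)*c)? → 14 ε-transitions
  (ac)*(((b ∪ c)?b)*c)? → 18 ε-transitions

18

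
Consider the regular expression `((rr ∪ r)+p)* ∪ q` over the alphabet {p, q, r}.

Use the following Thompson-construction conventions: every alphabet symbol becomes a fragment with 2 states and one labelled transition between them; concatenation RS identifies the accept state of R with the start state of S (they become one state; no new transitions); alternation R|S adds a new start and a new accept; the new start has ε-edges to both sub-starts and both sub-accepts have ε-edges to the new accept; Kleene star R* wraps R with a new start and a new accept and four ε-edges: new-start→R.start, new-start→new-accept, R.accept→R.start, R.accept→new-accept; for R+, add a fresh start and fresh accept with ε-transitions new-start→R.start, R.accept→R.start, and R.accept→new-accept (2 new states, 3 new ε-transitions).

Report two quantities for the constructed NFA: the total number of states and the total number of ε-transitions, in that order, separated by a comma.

Per subexpression:
Each of the 5 symbol leaves contributes 2 states and 0 ε-transitions.
  rr → 3 states, 0 ε-transitions
  rr ∪ r → 7 states, 4 ε-transitions
  (rr ∪ r)+ → 9 states, 7 ε-transitions
  (rr ∪ r)+p → 10 states, 7 ε-transitions
  ((rr ∪ r)+p)* → 12 states, 11 ε-transitions
  ((rr ∪ r)+p)* ∪ q → 16 states, 15 ε-transitions

16, 15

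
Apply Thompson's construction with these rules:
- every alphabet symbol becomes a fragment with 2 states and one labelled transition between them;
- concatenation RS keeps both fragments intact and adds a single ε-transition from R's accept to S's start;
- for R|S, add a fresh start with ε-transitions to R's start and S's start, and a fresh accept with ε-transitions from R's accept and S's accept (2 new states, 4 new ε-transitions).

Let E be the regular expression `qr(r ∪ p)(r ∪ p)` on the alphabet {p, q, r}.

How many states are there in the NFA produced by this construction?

16

By structural recursion:
Each of the 6 symbol leaves contributes a 2-state fragment.
  r ∪ p : 6 states
  r ∪ p : 6 states
  qr(r ∪ p)(r ∪ p) : 16 states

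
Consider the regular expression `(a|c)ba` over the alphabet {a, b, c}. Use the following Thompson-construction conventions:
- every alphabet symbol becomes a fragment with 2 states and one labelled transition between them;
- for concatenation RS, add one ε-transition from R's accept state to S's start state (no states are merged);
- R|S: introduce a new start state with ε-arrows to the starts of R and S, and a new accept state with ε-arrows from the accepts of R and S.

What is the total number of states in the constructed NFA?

10

Recursing over subexpressions:
Each of the 4 symbol leaves contributes a 2-state fragment.
  a|c → 6 states
  (a|c)ba → 10 states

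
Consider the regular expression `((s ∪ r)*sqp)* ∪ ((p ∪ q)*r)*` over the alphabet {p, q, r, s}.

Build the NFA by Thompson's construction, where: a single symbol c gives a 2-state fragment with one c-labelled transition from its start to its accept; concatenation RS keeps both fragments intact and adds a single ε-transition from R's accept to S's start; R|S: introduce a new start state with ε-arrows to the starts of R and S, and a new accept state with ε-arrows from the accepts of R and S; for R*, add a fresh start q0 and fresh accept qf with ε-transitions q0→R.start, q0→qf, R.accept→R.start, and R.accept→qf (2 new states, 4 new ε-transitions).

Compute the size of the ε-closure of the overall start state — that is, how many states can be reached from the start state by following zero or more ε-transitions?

18

Let C(F) = |ε-closure(F.start)| within fragment F, and note whether F accepts ε. Symbol fragments have C = 1 and do not accept ε. Then:
  s ∪ r — |ε-closure| = 1 + 1 + 1 = 3 (the new accept is not ε-reachable since no branch accepts ε)
  (s ∪ r)* — the star's fresh start ε-reaches both the body's start and the fresh accept: |ε-closure| = 2 + 3 = 5
  (s ∪ r)*sqp — the left operand accepts ε, so the closure extends into the next operand (via the concat ε-link); |ε-closure| = 5 + 1 = 6
  ((s ∪ r)*sqp)* — |ε-closure| = 1 (new start) + 6 (body) + 1 (new accept) = 8
  p ∪ q — new start ε-reaches every alternative's start; none of them accept ε, so the new accept is not reached: |ε-closure| = 1 + 1 + 1 = 3
  (p ∪ q)* — new start has ε-edges to the inner start and to the new accept, so |ε-closure| = 2 + 3 = 5
  (p ∪ q)*r — |ε-closure| = 5 + 1 = 6 (closure spills across the concat boundary because the left factor accepts ε)
  ((p ∪ q)*r)* — the star's fresh start ε-reaches both the body's start and the fresh accept: |ε-closure| = 2 + 6 = 8
  ((s ∪ r)*sqp)* ∪ ((p ∪ q)*r)* — |ε-closure| = 1 (new start) + (8 + 8) + 1 (new accept, since some branch ε-reaches its own accept) = 18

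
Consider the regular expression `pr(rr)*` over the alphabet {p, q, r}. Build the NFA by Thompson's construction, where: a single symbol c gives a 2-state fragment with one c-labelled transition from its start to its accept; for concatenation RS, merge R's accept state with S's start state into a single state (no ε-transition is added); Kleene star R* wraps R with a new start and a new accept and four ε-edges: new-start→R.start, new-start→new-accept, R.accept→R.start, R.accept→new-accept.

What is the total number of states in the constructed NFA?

7

Recursing over subexpressions:
Each of the 4 symbol leaves contributes a 2-state fragment.
  rr → 3 states
  (rr)* → 5 states
  pr(rr)* → 7 states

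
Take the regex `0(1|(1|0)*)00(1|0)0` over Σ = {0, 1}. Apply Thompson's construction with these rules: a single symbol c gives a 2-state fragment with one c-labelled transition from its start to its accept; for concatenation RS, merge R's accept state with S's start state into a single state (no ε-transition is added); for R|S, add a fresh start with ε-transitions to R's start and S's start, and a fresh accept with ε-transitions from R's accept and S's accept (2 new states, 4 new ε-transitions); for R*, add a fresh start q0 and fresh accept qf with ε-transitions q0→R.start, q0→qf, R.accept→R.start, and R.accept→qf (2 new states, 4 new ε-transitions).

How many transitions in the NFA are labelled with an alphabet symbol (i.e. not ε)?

9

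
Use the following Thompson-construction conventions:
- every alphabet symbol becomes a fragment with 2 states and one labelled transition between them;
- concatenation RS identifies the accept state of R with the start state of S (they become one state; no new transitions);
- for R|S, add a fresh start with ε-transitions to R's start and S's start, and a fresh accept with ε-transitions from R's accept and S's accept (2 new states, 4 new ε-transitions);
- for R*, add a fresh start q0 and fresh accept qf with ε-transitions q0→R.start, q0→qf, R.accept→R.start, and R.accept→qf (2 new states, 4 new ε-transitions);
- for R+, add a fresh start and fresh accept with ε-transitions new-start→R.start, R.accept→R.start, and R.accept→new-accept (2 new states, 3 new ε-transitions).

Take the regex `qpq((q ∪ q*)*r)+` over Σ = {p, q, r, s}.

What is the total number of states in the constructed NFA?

16

Building bottom-up:
Each of the 6 symbol leaves contributes a 2-state fragment.
  q* → 4 states
  q ∪ q* → 8 states
  (q ∪ q*)* → 10 states
  (q ∪ q*)*r → 11 states
  ((q ∪ q*)*r)+ → 13 states
  qpq((q ∪ q*)*r)+ → 16 states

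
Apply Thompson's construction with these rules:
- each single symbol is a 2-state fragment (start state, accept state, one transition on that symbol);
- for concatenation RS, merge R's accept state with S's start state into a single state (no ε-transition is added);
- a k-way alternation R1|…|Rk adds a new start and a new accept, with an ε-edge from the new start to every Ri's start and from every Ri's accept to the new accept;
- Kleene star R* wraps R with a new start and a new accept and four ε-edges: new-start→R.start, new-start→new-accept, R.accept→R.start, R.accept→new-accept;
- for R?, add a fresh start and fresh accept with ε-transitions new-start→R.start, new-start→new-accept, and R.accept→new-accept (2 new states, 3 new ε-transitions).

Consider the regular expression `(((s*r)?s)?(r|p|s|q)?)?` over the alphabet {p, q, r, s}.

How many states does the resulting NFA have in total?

By structural recursion:
Each of the 7 symbol leaves contributes a 2-state fragment.
  s* = 4 states
  s*r = 5 states
  (s*r)? = 7 states
  (s*r)?s = 8 states
  ((s*r)?s)? = 10 states
  r|p|s|q = 10 states
  (r|p|s|q)? = 12 states
  ((s*r)?s)?(r|p|s|q)? = 21 states
  (((s*r)?s)?(r|p|s|q)?)? = 23 states

23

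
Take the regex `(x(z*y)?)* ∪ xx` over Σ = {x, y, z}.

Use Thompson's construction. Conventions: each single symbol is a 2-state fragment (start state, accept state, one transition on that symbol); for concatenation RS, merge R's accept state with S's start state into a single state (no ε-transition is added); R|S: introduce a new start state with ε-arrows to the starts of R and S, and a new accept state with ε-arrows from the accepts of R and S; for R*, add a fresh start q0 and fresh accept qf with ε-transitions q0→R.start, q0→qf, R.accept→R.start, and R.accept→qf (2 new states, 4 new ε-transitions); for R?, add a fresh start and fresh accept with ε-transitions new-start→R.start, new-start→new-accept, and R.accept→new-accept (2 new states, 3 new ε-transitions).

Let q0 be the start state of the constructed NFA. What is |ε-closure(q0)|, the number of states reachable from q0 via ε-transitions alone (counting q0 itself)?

Let C(F) = |ε-closure(F.start)| within fragment F, and note whether F accepts ε. Symbol fragments have C = 1 and do not accept ε. Then:
  z* → new start has ε-edges to the inner start and to the new accept, so |ε-closure| = 2 + 1 = 3
  z*y → the left operand accepts ε, so the closure extends into the next operand (the shared merged state is already counted); |ε-closure| = 3 + (1−1) = 3
  (z*y)? → |ε-closure| = 1 (new start) + 3 (body) + 1 (new accept, via ε) = 5
  x(z*y)? → same as the first factor's closure: |ε-closure| = 1
  (x(z*y)?)* → the star's fresh start ε-reaches both the body's start and the fresh accept: |ε-closure| = 2 + 1 = 3
  xx → |ε-closure| equals the left operand's closure size = 1 (its accept is not ε-reachable, so the closure stops there)
  (x(z*y)?)* ∪ xx → new start ε-reaches every alternative's start; at least one alternative accepts ε, so the union's new accept is reached too: |ε-closure| = 1 + 3 + 1 + 1 = 6

6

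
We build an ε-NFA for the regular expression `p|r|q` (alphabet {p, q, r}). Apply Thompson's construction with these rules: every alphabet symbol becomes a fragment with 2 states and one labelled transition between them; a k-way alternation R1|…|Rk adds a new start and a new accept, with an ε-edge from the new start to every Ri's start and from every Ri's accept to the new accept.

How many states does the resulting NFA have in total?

8

Building bottom-up:
Each of the 3 symbol leaves contributes a 2-state fragment.
  p|r|q = 8 states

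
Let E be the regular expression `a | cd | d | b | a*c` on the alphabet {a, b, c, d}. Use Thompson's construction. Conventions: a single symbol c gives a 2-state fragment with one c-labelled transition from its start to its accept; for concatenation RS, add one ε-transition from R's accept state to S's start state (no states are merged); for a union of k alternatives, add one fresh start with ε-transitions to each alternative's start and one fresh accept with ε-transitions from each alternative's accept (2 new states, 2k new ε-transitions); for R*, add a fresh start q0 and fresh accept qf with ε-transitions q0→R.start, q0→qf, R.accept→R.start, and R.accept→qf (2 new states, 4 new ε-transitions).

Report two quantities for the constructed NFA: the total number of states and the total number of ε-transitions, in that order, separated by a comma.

18, 16

Building bottom-up:
Each of the 7 symbol leaves contributes 2 states and 0 ε-transitions.
  cd : 4 states, 1 ε-transition
  a* : 4 states, 4 ε-transitions
  a*c : 6 states, 5 ε-transitions
  a | cd | d | b | a*c : 18 states, 16 ε-transitions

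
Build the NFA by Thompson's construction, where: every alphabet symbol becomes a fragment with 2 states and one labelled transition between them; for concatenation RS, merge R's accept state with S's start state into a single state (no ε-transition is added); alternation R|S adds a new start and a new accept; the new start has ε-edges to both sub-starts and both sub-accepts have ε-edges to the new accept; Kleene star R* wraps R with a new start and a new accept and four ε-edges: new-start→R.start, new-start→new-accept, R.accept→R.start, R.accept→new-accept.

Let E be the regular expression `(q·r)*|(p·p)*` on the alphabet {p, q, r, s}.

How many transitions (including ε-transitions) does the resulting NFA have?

16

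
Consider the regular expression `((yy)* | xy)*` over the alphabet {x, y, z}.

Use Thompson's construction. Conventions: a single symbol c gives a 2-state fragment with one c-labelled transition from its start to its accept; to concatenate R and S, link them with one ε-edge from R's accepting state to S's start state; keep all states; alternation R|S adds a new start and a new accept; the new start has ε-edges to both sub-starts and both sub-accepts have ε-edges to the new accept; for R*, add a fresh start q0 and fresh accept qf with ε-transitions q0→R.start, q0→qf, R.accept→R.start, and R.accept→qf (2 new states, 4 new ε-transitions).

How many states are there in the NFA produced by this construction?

By structural recursion:
Each of the 4 symbol leaves contributes a 2-state fragment.
  yy = 4 states
  (yy)* = 6 states
  xy = 4 states
  (yy)* | xy = 12 states
  ((yy)* | xy)* = 14 states

14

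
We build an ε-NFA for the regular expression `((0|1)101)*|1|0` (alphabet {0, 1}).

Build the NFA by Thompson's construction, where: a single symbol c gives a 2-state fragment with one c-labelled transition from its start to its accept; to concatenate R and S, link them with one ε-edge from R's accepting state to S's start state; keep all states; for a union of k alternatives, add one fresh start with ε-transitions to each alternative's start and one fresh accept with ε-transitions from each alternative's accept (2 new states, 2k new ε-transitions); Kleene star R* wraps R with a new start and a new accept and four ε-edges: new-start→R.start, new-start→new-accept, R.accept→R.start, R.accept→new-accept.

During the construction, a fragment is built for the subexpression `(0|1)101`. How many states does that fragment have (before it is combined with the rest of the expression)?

Fragment for `(0|1)101`:
Each of the 5 symbol leaves contributes a 2-state fragment.
  0|1 → 6 states
  (0|1)101 → 12 states

12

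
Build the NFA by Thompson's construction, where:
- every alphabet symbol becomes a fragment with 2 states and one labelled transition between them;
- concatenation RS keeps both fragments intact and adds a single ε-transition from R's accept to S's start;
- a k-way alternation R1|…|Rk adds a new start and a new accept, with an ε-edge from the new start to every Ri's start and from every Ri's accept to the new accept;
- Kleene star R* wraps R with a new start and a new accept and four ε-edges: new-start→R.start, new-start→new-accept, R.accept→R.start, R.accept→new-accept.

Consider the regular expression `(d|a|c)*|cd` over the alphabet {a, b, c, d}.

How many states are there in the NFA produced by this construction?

Recursing over subexpressions:
Each of the 5 symbol leaves contributes a 2-state fragment.
  d|a|c — 8 states
  (d|a|c)* — 10 states
  cd — 4 states
  (d|a|c)*|cd — 16 states

16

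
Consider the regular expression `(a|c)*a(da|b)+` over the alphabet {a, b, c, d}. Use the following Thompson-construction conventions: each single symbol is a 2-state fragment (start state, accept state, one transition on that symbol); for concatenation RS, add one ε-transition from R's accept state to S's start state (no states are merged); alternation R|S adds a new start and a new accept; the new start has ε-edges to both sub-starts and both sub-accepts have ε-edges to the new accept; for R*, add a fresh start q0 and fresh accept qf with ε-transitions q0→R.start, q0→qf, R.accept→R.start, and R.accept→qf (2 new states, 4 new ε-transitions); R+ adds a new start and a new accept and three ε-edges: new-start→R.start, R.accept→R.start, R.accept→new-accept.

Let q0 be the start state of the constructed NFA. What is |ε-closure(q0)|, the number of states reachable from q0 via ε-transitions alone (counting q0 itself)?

Let C(F) = |ε-closure(F.start)| within fragment F, and note whether F accepts ε. Symbol fragments have C = 1 and do not accept ε. Then:
  a|c → new start ε-reaches every alternative's start; none of them accept ε, so the new accept is not reached: |ε-closure| = 1 + 1 + 1 = 3
  (a|c)* → |ε-closure| = 1 (new start) + 3 (body) + 1 (new accept) = 5
  da → same as the first factor's closure: |ε-closure| = 1
  da|b → new start ε-reaches every alternative's start; none of them accept ε, so the new accept is not reached: |ε-closure| = 1 + 1 + 1 = 3
  (da|b)+ → |ε-closure| = 1 + 3 = 4 (the body doesn't accept ε, so the new accept is not reached)
  (a|c)*a(da|b)+ → |ε-closure| = 5 + 1 = 6 (closure spills across the concat boundary because the left factor accepts ε)

6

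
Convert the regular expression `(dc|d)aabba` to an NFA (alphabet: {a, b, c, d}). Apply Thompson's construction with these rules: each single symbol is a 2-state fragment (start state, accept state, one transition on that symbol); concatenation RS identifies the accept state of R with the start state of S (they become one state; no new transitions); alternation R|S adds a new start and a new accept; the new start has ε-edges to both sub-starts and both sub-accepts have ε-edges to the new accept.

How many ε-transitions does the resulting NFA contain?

4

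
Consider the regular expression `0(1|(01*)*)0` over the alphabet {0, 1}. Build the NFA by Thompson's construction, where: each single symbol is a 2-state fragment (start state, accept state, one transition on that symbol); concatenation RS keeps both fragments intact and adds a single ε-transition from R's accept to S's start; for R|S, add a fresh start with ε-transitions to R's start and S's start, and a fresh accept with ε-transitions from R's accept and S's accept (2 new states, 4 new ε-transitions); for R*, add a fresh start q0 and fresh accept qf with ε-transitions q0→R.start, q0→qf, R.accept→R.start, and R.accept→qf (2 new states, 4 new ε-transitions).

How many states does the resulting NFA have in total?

16

Bottom-up over the parse tree:
Each of the 5 symbol leaves contributes a 2-state fragment.
  1* — 4 states
  01* — 6 states
  (01*)* — 8 states
  1|(01*)* — 12 states
  0(1|(01*)*)0 — 16 states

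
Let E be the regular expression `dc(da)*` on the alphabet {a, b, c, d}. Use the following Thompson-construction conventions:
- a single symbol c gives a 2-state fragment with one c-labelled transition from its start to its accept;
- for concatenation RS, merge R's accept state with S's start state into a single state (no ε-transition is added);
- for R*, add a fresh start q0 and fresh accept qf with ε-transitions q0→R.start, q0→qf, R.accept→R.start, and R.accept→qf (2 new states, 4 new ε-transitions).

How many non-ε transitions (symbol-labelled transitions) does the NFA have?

Per subexpression:
Each of the 4 symbol leaves contributes exactly 1 symbol transition.
  da — 2 symbol transitions
  (da)* — 2 symbol transitions
  dc(da)* — 4 symbol transitions

4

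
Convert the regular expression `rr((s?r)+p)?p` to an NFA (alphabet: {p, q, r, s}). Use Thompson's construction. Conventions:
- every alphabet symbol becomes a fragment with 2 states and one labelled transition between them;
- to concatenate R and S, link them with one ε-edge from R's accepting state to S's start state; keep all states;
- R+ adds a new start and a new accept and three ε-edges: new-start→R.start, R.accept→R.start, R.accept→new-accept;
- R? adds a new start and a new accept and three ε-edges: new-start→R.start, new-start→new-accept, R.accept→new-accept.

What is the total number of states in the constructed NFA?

18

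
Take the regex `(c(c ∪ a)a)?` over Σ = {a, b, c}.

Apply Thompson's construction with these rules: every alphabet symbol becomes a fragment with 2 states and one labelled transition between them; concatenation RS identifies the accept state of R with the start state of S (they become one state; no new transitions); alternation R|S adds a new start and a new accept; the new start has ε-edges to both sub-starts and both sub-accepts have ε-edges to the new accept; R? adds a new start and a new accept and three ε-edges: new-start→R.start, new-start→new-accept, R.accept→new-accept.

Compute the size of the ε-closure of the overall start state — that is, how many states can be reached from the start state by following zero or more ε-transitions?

Compute the ε-closure size of each fragment's start state recursively; a symbol fragment's start has no outgoing ε-edge, so its closure is just itself (size 1).
  c ∪ a : new start ε-reaches every alternative's start; none of them accept ε, so the new accept is not reached: C = 1 + 1 + 1 = 3
  c(c ∪ a)a : C equals the left operand's closure size = 1 (its accept is not ε-reachable, so the closure stops there)
  (c(c ∪ a)a)? : C = 1 (new start) + 1 (body) + 1 (new accept, via ε) = 3

3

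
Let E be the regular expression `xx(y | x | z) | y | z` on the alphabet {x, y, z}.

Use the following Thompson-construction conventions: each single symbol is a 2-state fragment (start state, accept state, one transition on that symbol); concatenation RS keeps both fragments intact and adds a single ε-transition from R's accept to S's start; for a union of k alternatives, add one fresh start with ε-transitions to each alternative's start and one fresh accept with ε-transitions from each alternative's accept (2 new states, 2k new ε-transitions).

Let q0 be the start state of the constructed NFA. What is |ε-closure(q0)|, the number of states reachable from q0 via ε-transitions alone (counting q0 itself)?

4

Compute the ε-closure size of each fragment's start state recursively; a symbol fragment's start has no outgoing ε-edge, so its closure is just itself (size 1).
  y | x | z — new start ε-reaches every alternative's start; none of them accept ε, so the new accept is not reached: |closure| = 1 + 1 + 1 + 1 = 4
  xx(y | x | z) — same as the first factor's closure: |closure| = 1
  xx(y | x | z) | y | z — |closure| = 1 + 1 + 1 + 1 = 4 (the new accept is not ε-reachable since no branch accepts ε)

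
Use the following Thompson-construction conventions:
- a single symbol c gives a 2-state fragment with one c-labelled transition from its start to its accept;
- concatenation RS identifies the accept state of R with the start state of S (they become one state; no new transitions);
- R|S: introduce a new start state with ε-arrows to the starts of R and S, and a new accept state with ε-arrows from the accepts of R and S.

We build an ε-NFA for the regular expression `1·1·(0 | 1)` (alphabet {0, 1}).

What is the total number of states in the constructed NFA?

8

Per subexpression:
Each of the 4 symbol leaves contributes a 2-state fragment.
  0 | 1 = 6 states
  1·1·(0 | 1) = 8 states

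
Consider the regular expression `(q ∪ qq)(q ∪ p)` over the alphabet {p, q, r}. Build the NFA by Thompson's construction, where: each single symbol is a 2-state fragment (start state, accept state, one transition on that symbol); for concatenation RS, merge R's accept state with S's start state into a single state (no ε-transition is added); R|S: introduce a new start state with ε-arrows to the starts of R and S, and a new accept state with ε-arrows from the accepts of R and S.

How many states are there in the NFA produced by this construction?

Per subexpression:
Each of the 5 symbol leaves contributes a 2-state fragment.
  qq = 3 states
  q ∪ qq = 7 states
  q ∪ p = 6 states
  (q ∪ qq)(q ∪ p) = 12 states

12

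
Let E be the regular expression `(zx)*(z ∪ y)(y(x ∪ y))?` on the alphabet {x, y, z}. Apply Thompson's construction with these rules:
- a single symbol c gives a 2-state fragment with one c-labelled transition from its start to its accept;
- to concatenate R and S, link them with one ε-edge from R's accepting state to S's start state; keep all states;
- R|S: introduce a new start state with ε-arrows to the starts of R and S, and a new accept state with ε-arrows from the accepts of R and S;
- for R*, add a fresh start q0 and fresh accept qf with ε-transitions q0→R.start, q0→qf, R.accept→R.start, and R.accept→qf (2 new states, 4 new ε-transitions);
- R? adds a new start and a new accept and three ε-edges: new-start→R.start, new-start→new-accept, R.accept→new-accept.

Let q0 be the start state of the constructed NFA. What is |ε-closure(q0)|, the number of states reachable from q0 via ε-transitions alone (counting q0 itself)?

Let C(F) = |ε-closure(F.start)| within fragment F, and note whether F accepts ε. Symbol fragments have C = 1 and do not accept ε. Then:
  zx : same as the first factor's closure: |ε-closure| = 1
  (zx)* : the star's fresh start ε-reaches both the body's start and the fresh accept: |ε-closure| = 2 + 1 = 3
  z ∪ y : new start ε-reaches every alternative's start; none of them accept ε, so the new accept is not reached: |ε-closure| = 1 + 1 + 1 = 3
  x ∪ y : new start ε-reaches every alternative's start; none of them accept ε, so the new accept is not reached: |ε-closure| = 1 + 1 + 1 = 3
  y(x ∪ y) : same as the first factor's closure: |ε-closure| = 1
  (y(x ∪ y))? : new start has ε-edges to the inner start and to the new accept, so |ε-closure| = 2 + 1 = 3
  (zx)*(z ∪ y)(y(x ∪ y))? : the left operand accepts ε, so the closure extends into the next operand (via the concat ε-link); |ε-closure| = 3 + 3 = 6

6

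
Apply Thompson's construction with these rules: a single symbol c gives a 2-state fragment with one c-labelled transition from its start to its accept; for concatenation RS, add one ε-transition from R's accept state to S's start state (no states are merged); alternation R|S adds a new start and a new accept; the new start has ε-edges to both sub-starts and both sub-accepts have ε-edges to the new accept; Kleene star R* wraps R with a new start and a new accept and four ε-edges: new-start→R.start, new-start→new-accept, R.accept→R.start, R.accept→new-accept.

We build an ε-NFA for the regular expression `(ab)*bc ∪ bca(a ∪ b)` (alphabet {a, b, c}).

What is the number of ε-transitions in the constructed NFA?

18

Recursing over subexpressions:
Each of the 9 symbol leaves contributes 0 ε-transitions.
  ab : 1 ε-transition
  (ab)* : 5 ε-transitions
  (ab)*bc : 7 ε-transitions
  a ∪ b : 4 ε-transitions
  bca(a ∪ b) : 7 ε-transitions
  (ab)*bc ∪ bca(a ∪ b) : 18 ε-transitions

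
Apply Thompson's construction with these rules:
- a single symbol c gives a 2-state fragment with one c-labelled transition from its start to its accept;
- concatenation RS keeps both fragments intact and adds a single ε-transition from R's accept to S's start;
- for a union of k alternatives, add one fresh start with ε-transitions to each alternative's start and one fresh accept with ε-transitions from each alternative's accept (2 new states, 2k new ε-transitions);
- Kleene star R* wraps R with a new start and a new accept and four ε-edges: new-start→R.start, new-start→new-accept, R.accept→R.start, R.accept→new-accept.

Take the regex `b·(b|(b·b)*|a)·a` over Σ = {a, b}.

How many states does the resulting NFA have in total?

16

Recursing over subexpressions:
Each of the 6 symbol leaves contributes a 2-state fragment.
  b·b : 4 states
  (b·b)* : 6 states
  b|(b·b)*|a : 12 states
  b·(b|(b·b)*|a)·a : 16 states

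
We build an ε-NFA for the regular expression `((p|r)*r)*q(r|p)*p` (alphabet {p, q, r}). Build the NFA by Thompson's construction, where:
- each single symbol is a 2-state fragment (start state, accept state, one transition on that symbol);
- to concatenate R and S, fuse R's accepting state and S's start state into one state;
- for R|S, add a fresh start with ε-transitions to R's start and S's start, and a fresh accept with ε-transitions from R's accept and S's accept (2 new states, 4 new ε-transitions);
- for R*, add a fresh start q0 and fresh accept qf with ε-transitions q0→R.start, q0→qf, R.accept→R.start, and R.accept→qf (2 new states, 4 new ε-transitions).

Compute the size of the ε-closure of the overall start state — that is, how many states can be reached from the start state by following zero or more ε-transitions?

7

Let C(F) = |ε-closure(F.start)| within fragment F, and note whether F accepts ε. Symbol fragments have C = 1 and do not accept ε. Then:
  p|r : |closure| = 1 + 1 + 1 = 3 (the new accept is not ε-reachable since no branch accepts ε)
  (p|r)* : new start has ε-edges to the inner start and to the new accept, so |closure| = 2 + 3 = 5
  (p|r)*r : the left operand accepts ε, so the closure extends into the next operand (the shared merged state is already counted); |closure| = 5 + (1−1) = 5
  ((p|r)*r)* : the star's fresh start ε-reaches both the body's start and the fresh accept: |closure| = 2 + 5 = 7
  r|p : new start ε-reaches every alternative's start; none of them accept ε, so the new accept is not reached: |closure| = 1 + 1 + 1 = 3
  (r|p)* : |closure| = 1 (new start) + 3 (body) + 1 (new accept) = 5
  ((p|r)*r)*q(r|p)*p : the left operand accepts ε, so the closure extends into the next operand (the shared merged state is already counted); |closure| = 7 + (1−1) = 7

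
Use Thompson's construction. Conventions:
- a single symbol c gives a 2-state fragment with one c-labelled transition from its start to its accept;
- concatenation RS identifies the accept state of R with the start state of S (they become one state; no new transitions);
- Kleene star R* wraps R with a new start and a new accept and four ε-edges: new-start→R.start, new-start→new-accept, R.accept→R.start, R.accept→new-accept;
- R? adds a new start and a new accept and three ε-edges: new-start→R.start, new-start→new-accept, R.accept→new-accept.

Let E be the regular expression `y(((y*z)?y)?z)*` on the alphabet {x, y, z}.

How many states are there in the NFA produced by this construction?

Building bottom-up:
Each of the 5 symbol leaves contributes a 2-state fragment.
  y* → 4 states
  y*z → 5 states
  (y*z)? → 7 states
  (y*z)?y → 8 states
  ((y*z)?y)? → 10 states
  ((y*z)?y)?z → 11 states
  (((y*z)?y)?z)* → 13 states
  y(((y*z)?y)?z)* → 14 states

14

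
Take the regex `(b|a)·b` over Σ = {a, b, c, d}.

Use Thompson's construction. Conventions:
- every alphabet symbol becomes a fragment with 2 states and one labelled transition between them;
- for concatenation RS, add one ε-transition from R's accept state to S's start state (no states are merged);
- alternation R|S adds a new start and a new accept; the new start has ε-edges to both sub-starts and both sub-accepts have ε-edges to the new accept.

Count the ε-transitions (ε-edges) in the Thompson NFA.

5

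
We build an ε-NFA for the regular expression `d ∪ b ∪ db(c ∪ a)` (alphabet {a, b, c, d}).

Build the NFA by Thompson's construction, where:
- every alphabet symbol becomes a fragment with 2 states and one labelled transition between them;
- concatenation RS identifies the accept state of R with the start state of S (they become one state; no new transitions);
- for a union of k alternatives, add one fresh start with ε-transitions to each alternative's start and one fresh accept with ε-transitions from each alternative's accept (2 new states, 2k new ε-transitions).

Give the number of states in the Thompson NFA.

14

By structural recursion:
Each of the 6 symbol leaves contributes a 2-state fragment.
  c ∪ a — 6 states
  db(c ∪ a) — 8 states
  d ∪ b ∪ db(c ∪ a) — 14 states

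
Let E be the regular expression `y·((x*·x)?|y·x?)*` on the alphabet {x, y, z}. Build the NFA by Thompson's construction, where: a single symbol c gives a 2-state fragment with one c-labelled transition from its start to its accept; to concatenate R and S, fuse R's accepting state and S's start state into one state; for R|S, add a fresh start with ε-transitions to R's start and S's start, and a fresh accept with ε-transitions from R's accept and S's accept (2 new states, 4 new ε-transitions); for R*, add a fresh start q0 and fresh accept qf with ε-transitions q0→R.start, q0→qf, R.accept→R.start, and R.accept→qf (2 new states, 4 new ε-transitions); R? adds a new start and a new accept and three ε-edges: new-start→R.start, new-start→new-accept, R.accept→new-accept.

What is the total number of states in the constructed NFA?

Building bottom-up:
Each of the 5 symbol leaves contributes a 2-state fragment.
  x* → 4 states
  x*·x → 5 states
  (x*·x)? → 7 states
  x? → 4 states
  y·x? → 5 states
  (x*·x)?|y·x? → 14 states
  ((x*·x)?|y·x?)* → 16 states
  y·((x*·x)?|y·x?)* → 17 states

17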